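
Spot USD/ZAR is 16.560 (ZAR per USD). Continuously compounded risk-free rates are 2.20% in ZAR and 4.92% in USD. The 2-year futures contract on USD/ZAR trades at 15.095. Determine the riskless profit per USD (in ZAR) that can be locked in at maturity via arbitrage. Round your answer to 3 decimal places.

0.588 per USD (in ZAR)

Fair futures: F* = S·e^(carry·T), with carry = (r_ZAR − r_USD) = 0.0220 − 0.0492 = -0.0272
F* = 16.560 · e^(-0.0272 × 2) = 16.560 · e^-0.054400 = 16.560 × 0.947053 = 15.6832
Market 15.095 < fair 15.6832: forward underpriced → reverse cash-and-carry (short spot, go long the forward).
At maturity, profit = |F_mkt − F*| = |15.095 − 15.6832| = 0.588 per USD (in ZAR)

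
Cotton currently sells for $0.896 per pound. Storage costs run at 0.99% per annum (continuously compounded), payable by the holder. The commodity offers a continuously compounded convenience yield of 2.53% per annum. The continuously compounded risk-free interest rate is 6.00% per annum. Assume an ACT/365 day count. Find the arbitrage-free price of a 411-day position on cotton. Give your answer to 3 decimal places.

Net carry = r + u − y = 0.0600 + 0.0099 − 0.0253 = 0.0446
F = S·e^((r+u−y)T) = 0.896 · e^(0.0446 × 411/365) = 0.896 · e^0.050221
= 0.896 × 1.051503 = $0.942 per pound

$0.942 per pound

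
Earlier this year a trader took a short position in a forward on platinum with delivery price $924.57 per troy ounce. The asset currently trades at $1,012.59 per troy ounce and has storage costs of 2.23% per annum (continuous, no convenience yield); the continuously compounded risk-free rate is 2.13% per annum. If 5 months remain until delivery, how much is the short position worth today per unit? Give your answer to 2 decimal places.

Current fair forward for the remaining 5 months: F = S·e^((r + u)·T), (r + u) = 0.0213 + 0.0223 = 0.0436
F = 1012.59 · e^(0.0436 × 5/12) = 1012.59 × 1.01833268 = 1031.1535
Value of long forward = (F − K)·e^(−rT) = (1031.1535 − 924.57) · e^(−0.0213·5/12)
= 106.5835 × 0.99116427 = 105.64
Short position value = −(long value) = -$105.64

-$105.64 per troy ounce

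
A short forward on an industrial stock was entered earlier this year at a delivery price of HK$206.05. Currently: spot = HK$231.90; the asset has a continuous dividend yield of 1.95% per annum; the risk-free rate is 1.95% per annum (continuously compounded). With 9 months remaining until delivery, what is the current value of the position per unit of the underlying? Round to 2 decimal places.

-HK$25.47

Current fair forward for the remaining 9 months: F = S·e^((r − q)·T), (r − q) = 0.0195 − 0.0195 = 0.0000
F = 231.90 · e^(0.0000 × 9/12) = 231.90 × 1.000000 = 231.9000
Value of long forward = (F − K)·e^(−rT) = (231.9000 − 206.05) · e^(−0.0195·9/12)
= 25.8500 × 0.985481 = 25.47
Short position value = −(long value) = -HK$25.47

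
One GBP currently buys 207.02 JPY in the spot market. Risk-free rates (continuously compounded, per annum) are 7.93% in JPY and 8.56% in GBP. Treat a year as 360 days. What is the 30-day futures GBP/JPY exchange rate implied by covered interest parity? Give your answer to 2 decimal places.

206.91

F = S·e^((r_JPY − r_GBP)T) = 207.02 · e^((0.0793 − 0.0856) × 30/360)
= 207.02 · e^-0.000525 = 207.02 × 0.999475
F = 206.91 JPY per GBP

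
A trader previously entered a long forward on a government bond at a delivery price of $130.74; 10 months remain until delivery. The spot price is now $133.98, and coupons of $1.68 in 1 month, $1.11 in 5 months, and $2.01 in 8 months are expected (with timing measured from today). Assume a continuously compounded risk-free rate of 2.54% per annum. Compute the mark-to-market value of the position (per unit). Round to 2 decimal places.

PV(remaining coupons) I = 1.68·e^(−0.0254·1/12) + 1.11·e^(−0.0254·5/12) + 2.01·e^(−0.0254·8/12) = 4.7510
Current forward F = (S − I)·e^(rT) = (133.98 − 4.7510)·e^(0.0254·10/12) = 129.2290 × 1.021392 = 131.9935
Value (long) = (F − K)·e^(−rT) = (131.9935 − 130.74) × 0.979056 = 1.2272
Value = $1.23

$1.23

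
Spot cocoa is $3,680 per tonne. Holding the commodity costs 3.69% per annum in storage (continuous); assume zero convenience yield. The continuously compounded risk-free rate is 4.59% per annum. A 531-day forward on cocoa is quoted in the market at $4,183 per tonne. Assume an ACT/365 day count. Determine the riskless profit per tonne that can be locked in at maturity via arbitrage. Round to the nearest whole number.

$32 per tonne

Fair forward: F* = S·e^(carry·T), with carry = (r + u) = 0.0459 + 0.0369 = 0.0828
F* = 3680 · e^(0.0828 × 531/365) = 3680 · e^0.120457 = 3680 × 1.128012 = $4151.0842
Market $4183 > fair $4151.0842: forward overpriced → cash-and-carry (buy spot, short the forward).
At maturity, profit = |F_mkt − F*| = |4183 − 4151.0842| = $32 per tonne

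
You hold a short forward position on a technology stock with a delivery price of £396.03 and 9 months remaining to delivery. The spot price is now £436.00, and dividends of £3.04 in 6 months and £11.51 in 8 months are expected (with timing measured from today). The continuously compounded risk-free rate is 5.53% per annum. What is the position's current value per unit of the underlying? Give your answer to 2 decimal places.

-£42.01

PV(remaining dividends) I = 3.04·e^(−0.0553·6/12) + 11.51·e^(−0.0553·8/12) = 14.0505
Current forward F = (S − I)·e^(rT) = (436.00 − 14.0505)·e^(0.0553·9/12) = 421.9495 × 1.042347 = 439.8178
Value (long) = (F − K)·e^(−rT) = (439.8178 − 396.03) × 0.959373 = 42.0088
Short position value = −(long value) = -£42.01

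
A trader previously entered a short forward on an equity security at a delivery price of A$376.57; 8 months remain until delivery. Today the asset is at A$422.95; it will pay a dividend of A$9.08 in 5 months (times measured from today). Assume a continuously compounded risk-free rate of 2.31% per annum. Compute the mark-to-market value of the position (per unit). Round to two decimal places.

PV(remaining dividends) I = 9.08·e^(−0.0231·5/12) = 8.9930
Current forward F = (S − I)·e^(rT) = (422.95 − 8.9930)·e^(0.0231·8/12) = 413.9570 × 1.015519 = 420.3812
Value (long) = (F − K)·e^(−rT) = (420.3812 − 376.57) × 0.984718 = 43.1417
Short position value = −(long value) = -A$43.14

-A$43.14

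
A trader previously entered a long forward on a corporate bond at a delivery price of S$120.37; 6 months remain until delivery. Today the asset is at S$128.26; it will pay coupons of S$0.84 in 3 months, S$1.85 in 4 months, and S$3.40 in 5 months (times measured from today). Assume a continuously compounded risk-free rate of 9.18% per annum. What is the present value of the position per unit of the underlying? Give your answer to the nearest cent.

S$7.40

PV(remaining coupons) I = 0.84·e^(−0.0918·3/12) + 1.85·e^(−0.0918·4/12) + 3.40·e^(−0.0918·5/12) = 5.8876
Current forward F = (S − I)·e^(rT) = (128.26 − 5.8876)·e^(0.0918·6/12) = 122.3724 × 1.046970 = 128.1202
Value (long) = (F − K)·e^(−rT) = (128.1202 − 120.37) × 0.955137 = 7.4025
Value = S$7.40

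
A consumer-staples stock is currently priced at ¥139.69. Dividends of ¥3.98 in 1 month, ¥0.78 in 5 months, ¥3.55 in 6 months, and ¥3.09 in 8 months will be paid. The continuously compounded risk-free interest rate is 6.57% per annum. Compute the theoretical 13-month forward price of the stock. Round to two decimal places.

PV(dividends) I = 3.98·e^(−0.0657·1/12) + 0.78·e^(−0.0657·5/12) + 3.55·e^(−0.0657·6/12) + 3.09·e^(−0.0657·8/12)
I = 3.9583 + 0.7589 + 3.4353 + 2.9576 = 11.1101
F = (S − I)·e^(rT) = (139.69 − 11.1101) · e^(0.0657·13/12)
= 128.5799 · e^0.071175 = 128.5799 × 1.073769 = ¥138.07

¥138.07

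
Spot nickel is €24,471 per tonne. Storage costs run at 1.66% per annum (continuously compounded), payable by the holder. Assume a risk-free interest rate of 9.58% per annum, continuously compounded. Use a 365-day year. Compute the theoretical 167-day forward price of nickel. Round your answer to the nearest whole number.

Net carry = r + u − y = 0.0958 + 0.0166 − 0.0000 = 0.1124
F = S·e^((r+u−y)T) = 24471 · e^(0.1124 × 167/365) = 24471 · e^0.051427
= 24471 × 1.052772 = €25,762 per tonne

€25,762 per tonne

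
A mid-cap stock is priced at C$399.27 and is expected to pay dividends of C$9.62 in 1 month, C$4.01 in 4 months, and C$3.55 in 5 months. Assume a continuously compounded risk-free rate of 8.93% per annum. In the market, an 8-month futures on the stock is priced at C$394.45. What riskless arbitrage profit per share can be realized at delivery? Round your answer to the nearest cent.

PV(dividends) I = 9.62·e^(−0.0893·1/12) + 4.01·e^(−0.0893·4/12) + 3.55·e^(−0.0893·5/12) = 16.8614
Fair futures F* = (S − I)·e^(rT) = (399.27 − 16.8614)·e^0.059533 = 382.4086 × 1.061341 = 405.8659
Market C$394.45 < fair 405.8659: forward underpriced → reverse cash-and-carry (short the stock, invest proceeds at r, pay the dividends, go long the forward).
Profit at T = |F_mkt − F*| = |394.45 − 405.8659| = C$11.42 per share

C$11.42 per share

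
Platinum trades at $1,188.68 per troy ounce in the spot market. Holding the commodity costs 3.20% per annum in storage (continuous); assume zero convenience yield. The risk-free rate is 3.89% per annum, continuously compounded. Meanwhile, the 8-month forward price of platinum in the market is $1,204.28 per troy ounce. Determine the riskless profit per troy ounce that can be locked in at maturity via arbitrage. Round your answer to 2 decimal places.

$41.93 per troy ounce

Fair forward: F* = S·e^(carry·T), with carry = (r + u) = 0.0389 + 0.0320 = 0.0709
F* = 1188.68 · e^(0.0709 × 8/12) = 1188.68 · e^0.04726667 = 1188.68 × 1.04840155 = $1246.2140
Market $1204.28 < fair $1246.2140: forward underpriced → reverse cash-and-carry (short spot, go long the forward).
At maturity, profit = |F_mkt − F*| = |1204.28 − 1246.2140| = $41.93 per troy ounce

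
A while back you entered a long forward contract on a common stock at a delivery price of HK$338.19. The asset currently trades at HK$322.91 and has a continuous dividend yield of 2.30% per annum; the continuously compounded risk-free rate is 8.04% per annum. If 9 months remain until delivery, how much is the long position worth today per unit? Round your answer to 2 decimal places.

Current fair forward for the remaining 9 months: F = S·e^((r − q)·T), (r − q) = 0.0804 − 0.0230 = 0.0574
F = 322.91 · e^(0.0574 × 9/12) = 322.91 × 1.043990 = 337.1148
Value of long forward = (F − K)·e^(−rT) = (337.1148 − 338.19) · e^(−0.0804·9/12)
= -1.0752 × 0.941482 = -1.01

-HK$1.01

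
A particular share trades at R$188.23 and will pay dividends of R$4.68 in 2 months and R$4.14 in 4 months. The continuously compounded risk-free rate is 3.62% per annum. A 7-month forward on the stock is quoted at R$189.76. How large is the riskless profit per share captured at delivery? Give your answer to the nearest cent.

PV(dividends) I = 4.68·e^(−0.0362·2/12) + 4.14·e^(−0.0362·4/12) = 8.7422
Fair forward F* = (S − I)·e^(rT) = (188.23 − 8.7422)·e^0.021117 = 179.4878 × 1.021342 = 183.3184
Market R$189.76 > fair 183.3184: forward overpriced → cash-and-carry (borrow at r, buy the stock and collect the dividends, short the forward).
Profit at T = |F_mkt − F*| = |189.76 − 183.3184| = R$6.44 per share

R$6.44 per share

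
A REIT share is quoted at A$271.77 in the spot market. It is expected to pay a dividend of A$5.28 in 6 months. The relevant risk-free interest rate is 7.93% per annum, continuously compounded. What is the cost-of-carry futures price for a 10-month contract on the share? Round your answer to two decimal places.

PV(dividends) I = 5.28·e^(−0.0793·6/12)
I = 5.0747
F = (S − I)·e^(rT) = (271.77 − 5.0747) · e^(0.0793·10/12)
= 266.6953 · e^0.066083 = 266.6953 × 1.068315 = A$284.91

A$284.91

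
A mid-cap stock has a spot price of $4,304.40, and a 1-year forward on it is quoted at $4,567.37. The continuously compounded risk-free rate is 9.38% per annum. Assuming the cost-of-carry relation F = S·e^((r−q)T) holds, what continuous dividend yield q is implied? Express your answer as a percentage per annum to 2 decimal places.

3.45%

From F = S·e^((r−q)T): (r − q) = ln(F/S)/T
ln(4567.37/4304.40) = ln(1.061093) = 0.059300
(r − q) = 0.059300 / (1) = 0.059300
q = r − ln(F/S)/T = 0.0938 − 0.059300 = 0.034500
q = 3.45%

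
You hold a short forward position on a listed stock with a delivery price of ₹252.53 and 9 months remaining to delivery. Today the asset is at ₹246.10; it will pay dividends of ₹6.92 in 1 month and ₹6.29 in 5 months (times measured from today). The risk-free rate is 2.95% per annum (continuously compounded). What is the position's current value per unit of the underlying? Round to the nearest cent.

PV(remaining dividends) I = 6.92·e^(−0.0295·1/12) + 6.29·e^(−0.0295·5/12) = 13.1162
Current forward F = (S − I)·e^(rT) = (246.10 − 13.1162)·e^(0.0295·9/12) = 232.9838 × 1.022372 = 238.1961
Value (long) = (F − K)·e^(−rT) = (238.1961 − 252.53) × 0.978118 = -14.0202
Short position value = −(long value) = ₹14.02

₹14.02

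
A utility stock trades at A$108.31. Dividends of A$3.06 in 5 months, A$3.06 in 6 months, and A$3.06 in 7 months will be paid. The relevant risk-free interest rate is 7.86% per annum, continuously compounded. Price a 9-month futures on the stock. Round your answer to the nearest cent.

PV(dividends) I = 3.06·e^(−0.0786·5/12) + 3.06·e^(−0.0786·6/12) + 3.06·e^(−0.0786·7/12)
I = 2.9614 + 2.9421 + 2.9229 = 8.8264
F = (S − I)·e^(rT) = (108.31 − 8.8264) · e^(0.0786·9/12)
= 99.4836 · e^0.058950 = 99.4836 × 1.060722 = A$105.52

A$105.52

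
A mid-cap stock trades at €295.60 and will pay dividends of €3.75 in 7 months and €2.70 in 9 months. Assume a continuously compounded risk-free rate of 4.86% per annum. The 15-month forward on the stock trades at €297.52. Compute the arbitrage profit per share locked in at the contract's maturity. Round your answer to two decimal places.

€9.95 per share

PV(dividends) I = 3.75·e^(−0.0486·7/12) + 2.70·e^(−0.0486·9/12) = 6.2485
Fair forward F* = (S − I)·e^(rT) = (295.60 − 6.2485)·e^0.060750 = 289.3515 × 1.062633 = 307.4745
Market €297.52 < fair 307.4745: forward underpriced → reverse cash-and-carry (short the stock, invest proceeds at r, pay the dividends, go long the forward).
Profit at T = |F_mkt − F*| = |297.52 − 307.4745| = €9.95 per share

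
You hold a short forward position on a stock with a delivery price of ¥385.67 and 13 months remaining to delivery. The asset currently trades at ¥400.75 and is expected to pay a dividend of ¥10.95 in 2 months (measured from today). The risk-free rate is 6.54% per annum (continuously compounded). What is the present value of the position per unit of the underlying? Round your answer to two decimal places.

PV(remaining dividends) I = 10.95·e^(−0.0654·2/12) = 10.8313
Current forward F = (S − I)·e^(rT) = (400.75 − 10.8313)·e^(0.0654·13/12) = 389.9187 × 1.073420 = 418.5465
Value (long) = (F − K)·e^(−rT) = (418.5465 − 385.67) × 0.931602 = 30.6278
Short position value = −(long value) = -¥30.63

-¥30.63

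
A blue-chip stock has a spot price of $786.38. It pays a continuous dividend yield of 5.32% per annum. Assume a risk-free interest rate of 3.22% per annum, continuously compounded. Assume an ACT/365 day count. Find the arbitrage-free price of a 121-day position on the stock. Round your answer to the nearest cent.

$780.92

F = S·e^((r − q)T) = 786.38 · e^((0.0322 − 0.0532) × 121/365)
= 786.38 · e^-0.006962 = 786.38 × 0.993062
F = $780.92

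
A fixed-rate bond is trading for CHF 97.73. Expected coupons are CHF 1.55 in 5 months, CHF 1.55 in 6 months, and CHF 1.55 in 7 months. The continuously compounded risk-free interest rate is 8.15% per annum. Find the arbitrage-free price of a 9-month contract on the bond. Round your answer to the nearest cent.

CHF 99.14

PV(coupons) I = 1.55·e^(−0.0815·5/12) + 1.55·e^(−0.0815·6/12) + 1.55·e^(−0.0815·7/12)
I = 1.4982 + 1.4881 + 1.4780 = 4.4643
F = (S − I)·e^(rT) = (97.73 − 4.4643) · e^(0.0815·9/12)
= 93.2657 · e^0.061125 = 93.2657 × 1.063032 = CHF 99.14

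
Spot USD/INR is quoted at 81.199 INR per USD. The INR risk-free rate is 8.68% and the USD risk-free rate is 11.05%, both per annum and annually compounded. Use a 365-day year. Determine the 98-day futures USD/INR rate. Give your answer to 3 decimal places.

By covered interest parity, F = S · (1+r_INR)^T / (1+r_USD)^T
= 81.199 × 1.022600 / 1.028541 = 81.199 × 0.994224
F = 80.730 INR per USD

80.730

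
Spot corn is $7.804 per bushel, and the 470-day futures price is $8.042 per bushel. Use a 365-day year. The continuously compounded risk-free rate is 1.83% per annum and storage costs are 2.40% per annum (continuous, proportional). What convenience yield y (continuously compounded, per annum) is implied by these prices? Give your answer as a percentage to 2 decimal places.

F = S·e^((r+u−y)T) ⇒ (r+u−y) = ln(F/S)/T
ln(8.042/7.804) = 0.030041; /T ⇒ 0.023330
y = r + u − ln(F/S)/T = 0.0183 + 0.0240 − 0.023330 = 0.018970
y = 1.90%

1.90%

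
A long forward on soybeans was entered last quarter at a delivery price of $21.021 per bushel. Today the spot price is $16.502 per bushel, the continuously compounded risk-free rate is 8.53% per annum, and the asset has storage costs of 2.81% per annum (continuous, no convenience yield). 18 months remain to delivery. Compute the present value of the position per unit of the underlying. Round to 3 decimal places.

-$1.284 per bushel

Current fair forward for the remaining 18 months: F = S·e^((r + u)·T), (r + u) = 0.0853 + 0.0281 = 0.1134
F = 16.502 · e^(0.1134 × 18/12) = 16.502 × 1.185423 = 19.5619
Value of long forward = (F − K)·e^(−rT) = (19.5619 − 21.021) · e^(−0.0853·18/12)
= -1.4591 × 0.879897 = -1.284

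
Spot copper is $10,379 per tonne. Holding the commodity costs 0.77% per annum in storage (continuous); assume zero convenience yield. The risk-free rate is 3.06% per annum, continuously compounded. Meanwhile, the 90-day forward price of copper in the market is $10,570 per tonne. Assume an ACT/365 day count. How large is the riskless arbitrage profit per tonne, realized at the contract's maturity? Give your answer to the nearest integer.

Fair forward: F* = S·e^(carry·T), with carry = (r + u) = 0.0306 + 0.0077 = 0.0383
F* = 10379 · e^(0.0383 × 90/365) = 10379 · e^0.009444 = 10379 × 1.009489 = $10477.4863
Market $10570 > fair $10477.4863: forward overpriced → cash-and-carry (buy spot, short the forward).
At maturity, profit = |F_mkt − F*| = |10570 − 10477.4863| = $93 per tonne

$93 per tonne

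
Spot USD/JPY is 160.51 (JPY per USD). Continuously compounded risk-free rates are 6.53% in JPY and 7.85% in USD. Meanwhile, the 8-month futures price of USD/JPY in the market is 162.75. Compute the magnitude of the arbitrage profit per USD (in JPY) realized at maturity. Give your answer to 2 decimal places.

Fair futures: F* = S·e^(carry·T), with carry = (r_JPY − r_USD) = 0.0653 − 0.0785 = -0.0132
F* = 160.51 · e^(-0.0132 × 8/12) = 160.51 · e^-0.008800 = 160.51 × 0.991239 = 159.1038
Market 162.75 > fair 159.1038: forward overpriced → cash-and-carry (buy spot, short the forward).
At maturity, profit = |F_mkt − F*| = |162.75 − 159.1038| = 3.65 per USD (in JPY)

3.65 per USD (in JPY)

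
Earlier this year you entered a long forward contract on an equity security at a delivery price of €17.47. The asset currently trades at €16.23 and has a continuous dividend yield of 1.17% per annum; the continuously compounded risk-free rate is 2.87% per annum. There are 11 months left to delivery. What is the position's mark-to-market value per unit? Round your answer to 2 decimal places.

Current fair forward for the remaining 11 months: F = S·e^((r − q)·T), (r − q) = 0.0287 − 0.0117 = 0.0170
F = 16.23 · e^(0.0170 × 11/12) = 16.23 × 1.015705 = 16.4849
Value of long forward = (F − K)·e^(−rT) = (16.4849 − 17.47) · e^(−0.0287·11/12)
= -0.9851 × 0.974035 = -0.96

-€0.96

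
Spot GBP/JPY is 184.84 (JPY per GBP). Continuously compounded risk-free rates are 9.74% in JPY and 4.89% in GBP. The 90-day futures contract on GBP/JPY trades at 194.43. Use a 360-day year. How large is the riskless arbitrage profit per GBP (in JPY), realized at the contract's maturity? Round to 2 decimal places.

7.34 per GBP (in JPY)

Fair futures: F* = S·e^(carry·T), with carry = (r_JPY − r_GBP) = 0.0974 − 0.0489 = 0.0485
F* = 184.84 · e^(0.0485 × 90/360) = 184.84 · e^0.012125 = 184.84 × 1.012199 = 187.0949
Market 194.43 > fair 187.0949: forward overpriced → cash-and-carry (buy spot, short the forward).
At maturity, profit = |F_mkt − F*| = |194.43 − 187.0949| = 7.34 per GBP (in JPY)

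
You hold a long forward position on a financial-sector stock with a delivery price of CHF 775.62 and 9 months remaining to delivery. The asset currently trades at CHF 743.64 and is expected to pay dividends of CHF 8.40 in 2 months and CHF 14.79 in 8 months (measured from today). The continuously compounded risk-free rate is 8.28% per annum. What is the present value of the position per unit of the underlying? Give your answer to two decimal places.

PV(remaining dividends) I = 8.40·e^(−0.0828·2/12) + 14.79·e^(−0.0828·8/12) = 22.2806
Current forward F = (S − I)·e^(rT) = (743.64 − 22.2806)·e^(0.0828·9/12) = 721.3594 × 1.064069 = 767.5762
Value (long) = (F − K)·e^(−rT) = (767.5762 − 775.62) × 0.939789 = -7.5595
Value = -CHF 7.56

-CHF 7.56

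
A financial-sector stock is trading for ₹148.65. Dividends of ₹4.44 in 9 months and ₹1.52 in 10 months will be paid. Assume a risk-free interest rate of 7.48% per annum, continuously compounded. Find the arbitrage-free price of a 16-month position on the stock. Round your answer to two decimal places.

₹158.02

PV(dividends) I = 4.44·e^(−0.0748·9/12) + 1.52·e^(−0.0748·10/12)
I = 4.1978 + 1.4281 = 5.6259
F = (S − I)·e^(rT) = (148.65 − 5.6259) · e^(0.0748·16/12)
= 143.0241 · e^0.099733 = 143.0241 × 1.104876 = ₹158.02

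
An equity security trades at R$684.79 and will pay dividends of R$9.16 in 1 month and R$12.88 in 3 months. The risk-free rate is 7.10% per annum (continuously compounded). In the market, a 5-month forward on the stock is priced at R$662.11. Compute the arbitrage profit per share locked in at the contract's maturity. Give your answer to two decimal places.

PV(dividends) I = 9.16·e^(−0.0710·1/12) + 12.88·e^(−0.0710·3/12) = 21.7594
Fair forward F* = (S − I)·e^(rT) = (684.79 − 21.7594)·e^0.029583 = 663.0306 × 1.030025 = 682.9381
Market R$662.11 < fair 682.9381: forward underpriced → reverse cash-and-carry (short the stock, invest proceeds at r, pay the dividends, go long the forward).
Profit at T = |F_mkt − F*| = |662.11 − 682.9381| = R$20.83 per share

R$20.83 per share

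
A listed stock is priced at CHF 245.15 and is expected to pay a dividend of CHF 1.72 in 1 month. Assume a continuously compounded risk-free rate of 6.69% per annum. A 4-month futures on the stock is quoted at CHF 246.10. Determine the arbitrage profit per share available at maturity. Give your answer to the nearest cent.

PV(dividends) I = 1.72·e^(−0.0669·1/12) = 1.7104
Fair futures F* = (S − I)·e^(rT) = (245.15 − 1.7104)·e^0.022300 = 243.4396 × 1.022551 = 248.9294
Market CHF 246.10 < fair 248.9294: forward underpriced → reverse cash-and-carry (short the stock, invest proceeds at r, pay the dividends, go long the forward).
Profit at T = |F_mkt − F*| = |246.10 − 248.9294| = CHF 2.83 per share

CHF 2.83 per share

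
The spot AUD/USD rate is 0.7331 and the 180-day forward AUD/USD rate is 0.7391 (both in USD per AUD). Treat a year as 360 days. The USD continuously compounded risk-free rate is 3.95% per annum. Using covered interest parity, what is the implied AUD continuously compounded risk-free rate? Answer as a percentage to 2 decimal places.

F = S·e^((r_USD − r_AUD)T) ⇒ r_AUD = r_USD − ln(F/S)/T
ln(0.7391/0.7331) = 0.008151; /(180/360) = 0.016302
r_AUD = 0.0395 − 0.016302 = 0.023198
r_AUD = 2.32%

2.32%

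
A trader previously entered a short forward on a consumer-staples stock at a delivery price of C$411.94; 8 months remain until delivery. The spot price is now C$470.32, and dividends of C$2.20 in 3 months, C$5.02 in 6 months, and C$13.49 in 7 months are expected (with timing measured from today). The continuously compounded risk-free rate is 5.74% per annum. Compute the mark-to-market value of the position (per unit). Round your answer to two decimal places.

PV(remaining dividends) I = 2.20·e^(−0.0574·3/12) + 5.02·e^(−0.0574·6/12) + 13.49·e^(−0.0574·7/12) = 20.0924
Current forward F = (S − I)·e^(rT) = (470.32 − 20.0924)·e^(0.0574·8/12) = 450.2276 × 1.039008 = 467.7901
Value (long) = (F − K)·e^(−rT) = (467.7901 − 411.94) × 0.962456 = 53.7533
Short position value = −(long value) = -C$53.75

-C$53.75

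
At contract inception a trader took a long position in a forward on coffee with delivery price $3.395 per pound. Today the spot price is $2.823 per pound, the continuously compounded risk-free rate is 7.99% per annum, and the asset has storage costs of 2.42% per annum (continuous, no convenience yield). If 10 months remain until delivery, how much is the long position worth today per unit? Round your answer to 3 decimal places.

Current fair forward for the remaining 10 months: F = S·e^((r + u)·T), (r + u) = 0.0799 + 0.0242 = 0.1041
F = 2.823 · e^(0.1041 × 10/12) = 2.823 × 1.090624 = 3.0788
Value of long forward = (F − K)·e^(−rT) = (3.0788 − 3.395) · e^(−0.0799·10/12)
= -0.3162 × 0.935585 = -0.296

-$0.296 per pound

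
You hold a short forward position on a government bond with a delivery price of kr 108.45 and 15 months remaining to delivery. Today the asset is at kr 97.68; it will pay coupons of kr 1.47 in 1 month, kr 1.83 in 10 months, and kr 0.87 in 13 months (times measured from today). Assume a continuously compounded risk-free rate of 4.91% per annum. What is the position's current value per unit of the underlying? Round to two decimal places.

kr 8.36

PV(remaining coupons) I = 1.47·e^(−0.0491·1/12) + 1.83·e^(−0.0491·10/12) + 0.87·e^(−0.0491·13/12) = 4.0456
Current forward F = (S − I)·e^(rT) = (97.68 − 4.0456)·e^(0.0491·15/12) = 93.6344 × 1.063298 = 99.5613
Value (long) = (F − K)·e^(−rT) = (99.5613 − 108.45) × 0.940470 = -8.3596
Short position value = −(long value) = kr 8.36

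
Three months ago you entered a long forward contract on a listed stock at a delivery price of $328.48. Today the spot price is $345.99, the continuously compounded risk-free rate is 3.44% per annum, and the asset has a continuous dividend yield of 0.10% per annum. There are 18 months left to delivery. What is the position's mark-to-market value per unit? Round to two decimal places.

$33.51

Current fair forward for the remaining 18 months: F = S·e^((r − q)·T), (r − q) = 0.0344 − 0.0010 = 0.0334
F = 345.99 · e^(0.0334 × 18/12) = 345.99 × 1.051376 = 363.7656
Value of long forward = (F − K)·e^(−rT) = (363.7656 − 328.48) · e^(−0.0344·18/12)
= 35.2856 × 0.949709 = 33.51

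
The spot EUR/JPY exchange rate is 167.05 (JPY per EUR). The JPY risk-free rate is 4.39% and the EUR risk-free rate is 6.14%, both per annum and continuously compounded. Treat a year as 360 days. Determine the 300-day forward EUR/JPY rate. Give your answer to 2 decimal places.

164.63

F = S·e^((r_JPY − r_EUR)T) = 167.05 · e^((0.0439 − 0.0614) × 300/360)
= 167.05 · e^-0.014583 = 167.05 × 0.985523
F = 164.63 JPY per EUR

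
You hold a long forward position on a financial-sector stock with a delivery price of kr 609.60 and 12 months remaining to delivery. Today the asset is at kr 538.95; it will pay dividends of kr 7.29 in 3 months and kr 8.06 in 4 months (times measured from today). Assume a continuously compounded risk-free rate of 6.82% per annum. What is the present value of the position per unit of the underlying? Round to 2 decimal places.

-kr 45.51

PV(remaining dividends) I = 7.29·e^(−0.0682·3/12) + 8.06·e^(−0.0682·4/12) = 15.0456
Current forward F = (S − I)·e^(rT) = (538.95 − 15.0456)·e^(0.0682·12/12) = 523.9044 × 1.070579 = 560.8810
Value (long) = (F − K)·e^(−rT) = (560.8810 − 609.60) × 0.934074 = -45.5072
Value = -kr 45.51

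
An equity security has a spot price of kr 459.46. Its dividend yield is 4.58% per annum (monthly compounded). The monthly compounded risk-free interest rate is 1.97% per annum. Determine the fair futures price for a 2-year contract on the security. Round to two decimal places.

kr 436.15

F = S · (1+r/12)^(12T) / (1+q/12)^(12T)
= 459.46 × 1.040153 / 1.095735 = 459.46 × 0.949274
F = kr 436.15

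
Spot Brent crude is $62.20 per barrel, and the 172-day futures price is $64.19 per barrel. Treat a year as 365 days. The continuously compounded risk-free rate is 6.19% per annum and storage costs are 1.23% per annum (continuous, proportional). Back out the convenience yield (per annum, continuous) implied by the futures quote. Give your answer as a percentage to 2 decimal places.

0.74%

F = S·e^((r+u−y)T) ⇒ (r+u−y) = ln(F/S)/T
ln(64.19/62.20) = 0.031492; /T ⇒ 0.066829
y = r + u − ln(F/S)/T = 0.0619 + 0.0123 − 0.066829 = 0.007371
y = 0.74%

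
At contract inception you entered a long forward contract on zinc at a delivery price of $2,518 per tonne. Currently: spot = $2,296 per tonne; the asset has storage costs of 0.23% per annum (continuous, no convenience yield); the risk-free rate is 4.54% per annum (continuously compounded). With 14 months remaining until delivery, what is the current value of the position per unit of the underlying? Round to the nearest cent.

Current fair forward for the remaining 14 months: F = S·e^((r + u)·T), (r + u) = 0.0454 + 0.0023 = 0.0477
F = 2296 · e^(0.0477 × 14/12) = 2296 × 1.05722759 = 2427.3945
Value of long forward = (F − K)·e^(−rT) = (2427.3945 − 2518) · e^(−0.0454·14/12)
= -90.6055 × 0.94841163 = -85.93

-$85.93 per tonne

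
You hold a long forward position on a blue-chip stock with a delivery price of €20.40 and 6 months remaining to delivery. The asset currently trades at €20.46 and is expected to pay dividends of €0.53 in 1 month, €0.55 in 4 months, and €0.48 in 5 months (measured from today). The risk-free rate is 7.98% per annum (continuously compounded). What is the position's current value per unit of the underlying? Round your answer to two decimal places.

-€0.67

PV(remaining dividends) I = 0.53·e^(−0.0798·1/12) + 0.55·e^(−0.0798·4/12) + 0.48·e^(−0.0798·5/12) = 1.5264
Current forward F = (S − I)·e^(rT) = (20.46 − 1.5264)·e^(0.0798·6/12) = 18.9336 × 1.040707 = 19.7043
Value (long) = (F − K)·e^(−rT) = (19.7043 − 20.40) × 0.960886 = -0.6685
Value = -€0.67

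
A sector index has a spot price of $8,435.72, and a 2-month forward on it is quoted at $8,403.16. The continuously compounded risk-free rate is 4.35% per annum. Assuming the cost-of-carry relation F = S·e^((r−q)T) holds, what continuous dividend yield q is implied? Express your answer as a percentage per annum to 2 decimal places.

From F = S·e^((r−q)T): (r − q) = ln(F/S)/T
ln(8403.16/8435.72) = ln(0.996140) = -0.003867
(r − q) = -0.003867 / (2/12) = -0.023202
q = r − ln(F/S)/T = 0.0435 + 0.023202 = 0.066702
q = 6.67%

6.67%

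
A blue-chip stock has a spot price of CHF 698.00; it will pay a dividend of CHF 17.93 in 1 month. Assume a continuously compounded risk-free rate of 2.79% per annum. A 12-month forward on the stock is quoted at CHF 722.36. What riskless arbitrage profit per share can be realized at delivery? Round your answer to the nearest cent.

CHF 23.01 per share

PV(dividends) I = 17.93·e^(−0.0279·1/12) = 17.8884
Fair forward F* = (S − I)·e^(rT) = (698.00 − 17.8884)·e^0.027900 = 680.1116 × 1.028293 = 699.3540
Market CHF 722.36 > fair 699.3540: forward overpriced → cash-and-carry (borrow at r, buy the stock and collect the dividends, short the forward).
Profit at T = |F_mkt − F*| = |722.36 − 699.3540| = CHF 23.01 per share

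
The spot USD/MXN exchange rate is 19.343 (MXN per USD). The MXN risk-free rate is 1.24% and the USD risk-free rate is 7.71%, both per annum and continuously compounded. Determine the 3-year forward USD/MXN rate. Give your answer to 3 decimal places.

15.930

F = S·e^((r_MXN − r_USD)T) = 19.343 · e^((0.0124 − 0.0771) × 3)
= 19.343 · e^-0.194100 = 19.343 × 0.823576
F = 15.930 MXN per USD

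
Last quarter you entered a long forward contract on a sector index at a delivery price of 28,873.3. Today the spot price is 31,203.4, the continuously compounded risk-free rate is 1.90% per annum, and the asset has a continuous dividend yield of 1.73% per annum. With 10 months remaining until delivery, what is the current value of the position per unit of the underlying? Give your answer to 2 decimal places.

Current fair forward for the remaining 10 months: F = S·e^((r − q)·T), (r − q) = 0.0190 − 0.0173 = 0.0017
F = 31203.4 · e^(0.0017 × 10/12) = 31203.4 × 1.00141767 = 31247.6361
Value of long forward = (F − K)·e^(−rT) = (31247.6361 − 28873.3) · e^(−0.0190·10/12)
= 2374.3361 × 0.98429135 = 2337.04

2337.04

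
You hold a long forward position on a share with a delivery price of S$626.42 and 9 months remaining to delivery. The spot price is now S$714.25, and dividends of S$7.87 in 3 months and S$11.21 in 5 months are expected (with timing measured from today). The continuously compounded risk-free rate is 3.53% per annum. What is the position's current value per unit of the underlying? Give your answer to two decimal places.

PV(remaining dividends) I = 7.87·e^(−0.0353·3/12) + 11.21·e^(−0.0353·5/12) = 18.8472
Current forward F = (S − I)·e^(rT) = (714.25 − 18.8472)·e^(0.0353·9/12) = 695.4028 × 1.026829 = 714.0598
Value (long) = (F − K)·e^(−rT) = (714.0598 − 626.42) × 0.973872 = 85.3499
Value = S$85.35

S$85.35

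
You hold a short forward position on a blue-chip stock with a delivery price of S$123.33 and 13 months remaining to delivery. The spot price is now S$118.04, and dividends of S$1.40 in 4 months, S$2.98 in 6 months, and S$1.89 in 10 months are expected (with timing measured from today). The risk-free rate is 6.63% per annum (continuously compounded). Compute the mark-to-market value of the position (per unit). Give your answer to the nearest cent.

PV(remaining dividends) I = 1.40·e^(−0.0663·4/12) + 2.98·e^(−0.0663·6/12) + 1.89·e^(−0.0663·10/12) = 6.0406
Current forward F = (S − I)·e^(rT) = (118.04 − 6.0406)·e^(0.0663·13/12) = 111.9994 × 1.074467 = 120.3397
Value (long) = (F − K)·e^(−rT) = (120.3397 − 123.33) × 0.930694 = -2.7831
Short position value = −(long value) = S$2.78

S$2.78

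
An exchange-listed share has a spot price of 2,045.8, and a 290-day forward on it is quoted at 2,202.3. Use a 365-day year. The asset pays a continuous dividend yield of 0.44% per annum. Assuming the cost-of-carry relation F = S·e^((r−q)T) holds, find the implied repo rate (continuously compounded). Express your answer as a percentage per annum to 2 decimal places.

From F = S·e^((r−q)T): (r − q) = ln(F/S)/T
ln(2202.3/2045.8) = ln(1.076498) = 0.073713
(r − q) = 0.073713 / (290/365) = 0.092777
r = ln(F/S)/T + q = 0.092777 + 0.0044 = 0.097177
r = 9.72%

9.72%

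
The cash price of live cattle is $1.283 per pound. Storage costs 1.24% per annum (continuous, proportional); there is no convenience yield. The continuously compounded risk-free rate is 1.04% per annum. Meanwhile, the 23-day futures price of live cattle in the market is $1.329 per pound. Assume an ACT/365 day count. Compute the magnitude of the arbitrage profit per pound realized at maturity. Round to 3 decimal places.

$0.044 per pound

Fair futures: F* = S·e^(carry·T), with carry = (r + u) = 0.0104 + 0.0124 = 0.0228
F* = 1.283 · e^(0.0228 × 23/365) = 1.283 · e^0.001437 = 1.283 × 1.001438 = $1.2848
Market $1.329 > fair $1.2848: forward overpriced → cash-and-carry (buy spot, short the forward).
At maturity, profit = |F_mkt − F*| = |1.329 − 1.2848| = $0.044 per pound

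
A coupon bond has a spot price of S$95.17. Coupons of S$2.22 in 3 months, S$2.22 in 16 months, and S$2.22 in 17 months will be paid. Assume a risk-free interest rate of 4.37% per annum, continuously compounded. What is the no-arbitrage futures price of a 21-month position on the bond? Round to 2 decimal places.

S$95.85

PV(coupons) I = 2.22·e^(−0.0437·3/12) + 2.22·e^(−0.0437·16/12) + 2.22·e^(−0.0437·17/12)
I = 2.1959 + 2.0943 + 2.0867 = 6.3769
F = (S − I)·e^(rT) = (95.17 − 6.3769) · e^(0.0437·21/12)
= 88.7931 · e^0.076475 = 88.7931 × 1.079475 = S$95.85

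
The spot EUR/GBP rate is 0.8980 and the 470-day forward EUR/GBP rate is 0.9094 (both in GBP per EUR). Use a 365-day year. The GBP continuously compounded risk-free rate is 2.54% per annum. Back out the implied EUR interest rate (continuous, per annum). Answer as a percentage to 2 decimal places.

1.56%

F = S·e^((r_GBP − r_EUR)T) ⇒ r_EUR = r_GBP − ln(F/S)/T
ln(0.9094/0.8980) = 0.012615; /(470/365) = 0.009797
r_EUR = 0.0254 − 0.009797 = 0.015603
r_EUR = 1.56%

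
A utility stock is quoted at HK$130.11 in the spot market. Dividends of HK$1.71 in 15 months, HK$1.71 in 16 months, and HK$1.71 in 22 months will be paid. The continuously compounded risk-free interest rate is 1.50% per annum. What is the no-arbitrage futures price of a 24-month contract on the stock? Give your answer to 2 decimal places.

PV(dividends) I = 1.71·e^(−0.0150·15/12) + 1.71·e^(−0.0150·16/12) + 1.71·e^(−0.0150·22/12)
I = 1.6782 + 1.6761 + 1.6636 = 5.0179
F = (S − I)·e^(rT) = (130.11 − 5.0179) · e^(0.0150·24/12)
= 125.0921 · e^0.030000 = 125.0921 × 1.030455 = HK$128.90

HK$128.90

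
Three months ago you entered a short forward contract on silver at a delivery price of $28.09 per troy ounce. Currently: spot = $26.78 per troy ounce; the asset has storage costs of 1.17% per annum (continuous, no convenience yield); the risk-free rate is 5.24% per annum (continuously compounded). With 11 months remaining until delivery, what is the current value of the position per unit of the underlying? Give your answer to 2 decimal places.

-$0.30 per troy ounce

Current fair forward for the remaining 11 months: F = S·e^((r + u)·T), (r + u) = 0.0524 + 0.0117 = 0.0641
F = 26.78 · e^(0.0641 × 11/12) = 26.78 × 1.060519 = 28.4007
Value of long forward = (F − K)·e^(−rT) = (28.4007 − 28.09) · e^(−0.0524·11/12)
= 0.3107 × 0.953102 = 0.30
Short position value = −(long value) = -$0.30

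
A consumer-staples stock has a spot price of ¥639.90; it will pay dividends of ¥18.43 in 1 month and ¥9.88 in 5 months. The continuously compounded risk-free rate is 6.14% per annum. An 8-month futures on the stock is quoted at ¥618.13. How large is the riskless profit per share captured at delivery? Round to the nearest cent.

¥19.37 per share

PV(dividends) I = 18.43·e^(−0.0614·1/12) + 9.88·e^(−0.0614·5/12) = 27.9664
Fair futures F* = (S − I)·e^(rT) = (639.90 − 27.9664)·e^0.040933 = 611.9336 × 1.041782 = 637.5014
Market ¥618.13 < fair 637.5014: forward underpriced → reverse cash-and-carry (short the stock, invest proceeds at r, pay the dividends, go long the forward).
Profit at T = |F_mkt − F*| = |618.13 − 637.5014| = ¥19.37 per share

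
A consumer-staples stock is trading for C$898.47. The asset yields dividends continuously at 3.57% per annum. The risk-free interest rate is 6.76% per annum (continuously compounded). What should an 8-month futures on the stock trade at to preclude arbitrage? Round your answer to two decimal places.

F = S·e^((r − q)T) = 898.47 · e^((0.0676 − 0.0357) × 8/12)
= 898.47 · e^0.021267 = 898.47 × 1.021495
F = C$917.78

C$917.78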